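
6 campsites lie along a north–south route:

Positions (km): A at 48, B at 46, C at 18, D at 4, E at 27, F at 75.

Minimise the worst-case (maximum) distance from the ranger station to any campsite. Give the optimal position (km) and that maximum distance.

The 1-center on a line is the midpoint of the two extreme points: leftmost at 4, rightmost at 75.
Optimal location = (4 + 75)/2 = 39.5; maximum distance = (75 − 4)/2 = 35.5.

location 39.5, max distance 35.5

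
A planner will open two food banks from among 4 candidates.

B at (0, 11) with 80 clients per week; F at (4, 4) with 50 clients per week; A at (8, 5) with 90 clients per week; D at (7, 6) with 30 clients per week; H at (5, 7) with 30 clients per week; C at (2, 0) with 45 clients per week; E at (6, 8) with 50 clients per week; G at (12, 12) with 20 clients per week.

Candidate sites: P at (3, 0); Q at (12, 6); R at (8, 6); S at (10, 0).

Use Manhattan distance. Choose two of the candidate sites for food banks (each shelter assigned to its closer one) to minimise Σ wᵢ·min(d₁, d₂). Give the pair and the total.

Evaluate every pair (each demand assigned to the nearer of the two):
  {P, R}: total = 1975
  {R, S}: total = 2340
  {Q, R}: total = 2440
  {P, Q}: total = 2775
  {P, S}: total = 3415
  {Q, S}: total = 3580
Best pair: {P, R} with total 1975.

{P, R}, total 1975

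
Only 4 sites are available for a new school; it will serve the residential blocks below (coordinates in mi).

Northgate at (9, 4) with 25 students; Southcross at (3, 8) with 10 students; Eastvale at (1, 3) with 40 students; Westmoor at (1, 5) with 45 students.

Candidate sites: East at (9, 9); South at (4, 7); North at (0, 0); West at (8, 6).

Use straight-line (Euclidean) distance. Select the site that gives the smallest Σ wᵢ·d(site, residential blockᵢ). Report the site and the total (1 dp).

South, total 522.2 mi

Total weighted distance at each candidate:
  East (9, 9): total = 988.3
  South (4, 7): total = 522.2
  North (0, 0): total = 687.6
  West (8, 6): total = 732.6
Minimum is at South with total 522.2 mi.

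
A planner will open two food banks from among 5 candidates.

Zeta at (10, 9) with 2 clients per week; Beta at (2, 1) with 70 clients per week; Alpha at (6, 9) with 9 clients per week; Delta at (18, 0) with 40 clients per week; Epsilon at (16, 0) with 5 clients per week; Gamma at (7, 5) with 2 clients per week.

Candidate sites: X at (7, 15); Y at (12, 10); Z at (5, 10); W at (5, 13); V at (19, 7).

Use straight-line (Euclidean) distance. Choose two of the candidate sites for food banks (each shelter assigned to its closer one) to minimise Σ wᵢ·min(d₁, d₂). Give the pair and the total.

Evaluate every pair (each demand assigned to the nearer of the two):
  {Z, V}: total = 1018.7
  {Y, Z}: total = 1212.4
  {W, V}: total = 1253.2
  {Y, V}: total = 1336.0
  {X, Z}: total = 1428.2
  {Z, W}: total = 1428.2
  {Y, W}: total = 1441.9
  {X, V}: total = 1449.7
  {X, Y}: total = 1535.4
  {X, W}: total = 1752.8
Best pair: {Z, V} with total 1018.7.

{Z, V}, total 1018.7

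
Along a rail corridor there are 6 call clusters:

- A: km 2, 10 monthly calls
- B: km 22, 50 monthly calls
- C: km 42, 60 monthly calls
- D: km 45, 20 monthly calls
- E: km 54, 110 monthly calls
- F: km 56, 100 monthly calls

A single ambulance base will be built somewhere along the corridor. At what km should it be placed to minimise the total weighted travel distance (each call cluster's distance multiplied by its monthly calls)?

For a sum of weighted absolute distances on a line, the optimum is the weighted median (not the mean). Total weight W = 350; half-weight = 175.
Sort by position and accumulate weight:
  km 2 (A, w=10) → cum 10
  km 22 (B, w=50) → cum 60
  km 42 (C, w=60) → cum 120
  km 45 (D, w=20) → cum 140
  km 54 (E, w=110) → cum 250  ≥ 175 → median here
  km 56 (F, w=100) → cum 350
Optimal location: km 54.

x = 54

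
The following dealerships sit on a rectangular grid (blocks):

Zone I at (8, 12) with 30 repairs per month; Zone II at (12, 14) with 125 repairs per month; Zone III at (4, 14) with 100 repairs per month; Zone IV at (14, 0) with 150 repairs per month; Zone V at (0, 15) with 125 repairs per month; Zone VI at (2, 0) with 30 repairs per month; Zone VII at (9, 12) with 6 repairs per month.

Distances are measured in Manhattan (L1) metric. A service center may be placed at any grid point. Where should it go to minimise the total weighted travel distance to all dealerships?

(8, 14)

Manhattan distance separates: Σwᵢ(|x−xᵢ|+|y−yᵢ|) = Σwᵢ|x−xᵢ| + Σwᵢ|y−yᵢ|, so x and y are optimised independently as 1-D weighted medians.
Total weight W = 566; half = 283.
x-coordinate, sorted with cumulative weight:
  x=0 (Zone V, w=125) cum 125
  x=2 (Zone VI, w=30) cum 155
  x=4 (Zone III, w=100) cum 255
  x=8 (Zone I, w=30) cum 285  ← median
  x=9 (Zone VII, w=6) cum 291
  x=12 (Zone II, w=125) cum 416
  x=14 (Zone IV, w=150) cum 566
⇒ x* = 8
y-coordinate, sorted with cumulative weight:
  y=0 (Zone IV, w=150) cum 150
  y=0 (Zone VI, w=30) cum 180
  y=12 (Zone I, w=30) cum 210
  y=12 (Zone VII, w=6) cum 216
  y=14 (Zone II, w=125) cum 341  ← median
  y=14 (Zone III, w=100) cum 441
  y=15 (Zone V, w=125) cum 566
⇒ y* = 14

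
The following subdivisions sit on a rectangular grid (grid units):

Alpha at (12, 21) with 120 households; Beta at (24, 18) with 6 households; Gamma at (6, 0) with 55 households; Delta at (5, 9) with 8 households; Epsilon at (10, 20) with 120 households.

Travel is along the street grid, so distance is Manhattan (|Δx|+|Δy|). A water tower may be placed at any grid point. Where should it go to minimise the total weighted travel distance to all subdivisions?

Manhattan distance separates: Σwᵢ(|x−xᵢ|+|y−yᵢ|) = Σwᵢ|x−xᵢ| + Σwᵢ|y−yᵢ|, so x and y are optimised independently as 1-D weighted medians.
Total weight W = 309; half = 154.5.
x-coordinate, sorted with cumulative weight:
  x=5 (Delta, w=8) cum 8
  x=6 (Gamma, w=55) cum 63
  x=10 (Epsilon, w=120) cum 183  ← median
  x=12 (Alpha, w=120) cum 303
  x=24 (Beta, w=6) cum 309
⇒ x* = 10
y-coordinate, sorted with cumulative weight:
  y=0 (Gamma, w=55) cum 55
  y=9 (Delta, w=8) cum 63
  y=18 (Beta, w=6) cum 69
  y=20 (Epsilon, w=120) cum 189  ← median
  y=21 (Alpha, w=120) cum 309
⇒ y* = 20

(10, 20)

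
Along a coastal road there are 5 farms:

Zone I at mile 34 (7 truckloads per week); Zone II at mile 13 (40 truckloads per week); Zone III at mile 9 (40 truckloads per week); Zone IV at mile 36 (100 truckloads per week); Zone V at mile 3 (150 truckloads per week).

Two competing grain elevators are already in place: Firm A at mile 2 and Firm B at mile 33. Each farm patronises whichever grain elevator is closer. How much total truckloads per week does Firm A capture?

The indifferent point is the midpoint (2+33)/2 = 17.5; farms left of it (closer to Firm A at 2) go to Firm A, those right go to Firm B.
  Zone V at 3 (w=150) → Firm A
  Zone III at 9 (w=40) → Firm A
  Zone II at 13 (w=40) → Firm A
  Zone I at 34 (w=7) → Firm B
  Zone IV at 36 (w=100) → Firm B
Firm A captures 230; Firm B captures 107.

230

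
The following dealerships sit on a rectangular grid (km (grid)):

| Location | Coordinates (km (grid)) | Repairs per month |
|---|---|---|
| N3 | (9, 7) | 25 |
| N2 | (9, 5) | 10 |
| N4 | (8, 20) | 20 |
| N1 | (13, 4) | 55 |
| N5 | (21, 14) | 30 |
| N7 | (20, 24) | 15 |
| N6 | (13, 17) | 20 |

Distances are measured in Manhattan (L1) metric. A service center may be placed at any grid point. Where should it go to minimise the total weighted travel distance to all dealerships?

Manhattan distance separates: Σwᵢ(|x−xᵢ|+|y−yᵢ|) = Σwᵢ|x−xᵢ| + Σwᵢ|y−yᵢ|, so x and y are optimised independently as 1-D weighted medians.
Total weight W = 175; half = 87.5.
x-coordinate, sorted with cumulative weight:
  x=8 (N4, w=20) cum 20
  x=9 (N3, w=25) cum 45
  x=9 (N2, w=10) cum 55
  x=13 (N1, w=55) cum 110  ← median
  x=13 (N6, w=20) cum 130
  x=20 (N7, w=15) cum 145
  x=21 (N5, w=30) cum 175
⇒ x* = 13
y-coordinate, sorted with cumulative weight:
  y=4 (N1, w=55) cum 55
  y=5 (N2, w=10) cum 65
  y=7 (N3, w=25) cum 90  ← median
  y=14 (N5, w=30) cum 120
  y=17 (N6, w=20) cum 140
  y=20 (N4, w=20) cum 160
  y=24 (N7, w=15) cum 175
⇒ y* = 7

(13, 7)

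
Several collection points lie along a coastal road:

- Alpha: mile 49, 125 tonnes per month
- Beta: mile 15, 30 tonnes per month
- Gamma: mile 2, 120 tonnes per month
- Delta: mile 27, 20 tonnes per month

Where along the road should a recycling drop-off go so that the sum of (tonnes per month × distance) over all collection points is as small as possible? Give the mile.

For a sum of weighted absolute distances on a line, the optimum is the weighted median (not the mean). Total weight W = 295; half-weight = 147.5.
Sort by position and accumulate weight:
  mile 2 (Gamma, w=120) → cum 120
  mile 15 (Beta, w=30) → cum 150  ≥ 147.5 → median here
  mile 27 (Delta, w=20) → cum 170
  mile 49 (Alpha, w=125) → cum 295
Optimal location: mile 15.

x = 15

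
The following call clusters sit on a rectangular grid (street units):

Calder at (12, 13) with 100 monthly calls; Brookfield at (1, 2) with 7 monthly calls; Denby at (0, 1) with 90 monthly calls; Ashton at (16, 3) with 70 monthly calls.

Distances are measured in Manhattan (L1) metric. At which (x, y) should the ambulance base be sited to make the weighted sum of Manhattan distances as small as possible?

Manhattan distance separates: Σwᵢ(|x−xᵢ|+|y−yᵢ|) = Σwᵢ|x−xᵢ| + Σwᵢ|y−yᵢ|, so x and y are optimised independently as 1-D weighted medians.
Total weight W = 267; half = 133.5.
x-coordinate, sorted with cumulative weight:
  x=0 (Denby, w=90) cum 90
  x=1 (Brookfield, w=7) cum 97
  x=12 (Calder, w=100) cum 197  ← median
  x=16 (Ashton, w=70) cum 267
⇒ x* = 12
y-coordinate, sorted with cumulative weight:
  y=1 (Denby, w=90) cum 90
  y=2 (Brookfield, w=7) cum 97
  y=3 (Ashton, w=70) cum 167  ← median
  y=13 (Calder, w=100) cum 267
⇒ y* = 3

(12, 3)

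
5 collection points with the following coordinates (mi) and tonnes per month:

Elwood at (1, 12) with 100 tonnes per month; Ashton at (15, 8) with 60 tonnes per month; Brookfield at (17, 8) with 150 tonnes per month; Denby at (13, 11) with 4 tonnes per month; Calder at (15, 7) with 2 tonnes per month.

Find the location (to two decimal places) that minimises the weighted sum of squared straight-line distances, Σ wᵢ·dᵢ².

The minimiser of Σwᵢ‖p−pᵢ‖² is the weighted centroid p* = (Σwᵢpᵢ)/(Σwᵢ).
Σwᵢ = 316.
Σwᵢxᵢ = 100·1 + 60·15 + 150·17 + 4·13 + 2·15 = 3632.
Σwᵢyᵢ = 100·12 + 60·8 + 150·8 + 4·11 + 2·7 = 2938.
x* = 3632/316 = 11.49, y* = 2938/316 = 9.30.

(11.49, 9.30)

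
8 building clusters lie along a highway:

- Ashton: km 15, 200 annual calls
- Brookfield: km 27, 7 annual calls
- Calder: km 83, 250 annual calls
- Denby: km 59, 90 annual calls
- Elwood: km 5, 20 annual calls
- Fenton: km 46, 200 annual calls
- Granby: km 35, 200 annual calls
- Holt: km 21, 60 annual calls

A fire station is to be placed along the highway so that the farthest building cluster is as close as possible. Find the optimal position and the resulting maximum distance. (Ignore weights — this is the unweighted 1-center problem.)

location 44, max distance 39

The 1-center on a line is the midpoint of the two extreme points: leftmost at 5, rightmost at 83.
Optimal location = (5 + 83)/2 = 44; maximum distance = (83 − 5)/2 = 39.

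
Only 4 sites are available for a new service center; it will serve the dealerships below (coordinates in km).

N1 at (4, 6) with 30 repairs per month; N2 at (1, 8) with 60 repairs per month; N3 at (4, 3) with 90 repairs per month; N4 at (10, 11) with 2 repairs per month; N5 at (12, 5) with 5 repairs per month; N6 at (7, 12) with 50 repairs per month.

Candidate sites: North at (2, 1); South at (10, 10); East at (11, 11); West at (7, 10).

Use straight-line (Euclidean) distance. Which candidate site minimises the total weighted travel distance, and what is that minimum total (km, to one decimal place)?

Total weighted distance at each candidate:
  North (2, 1): total = 1524.0
  South (10, 10): total = 1808.5
  East (11, 11): total = 2079.8
  West (7, 10): total = 1356.6
Minimum is at West with total 1356.6 km.

West, total 1356.6 km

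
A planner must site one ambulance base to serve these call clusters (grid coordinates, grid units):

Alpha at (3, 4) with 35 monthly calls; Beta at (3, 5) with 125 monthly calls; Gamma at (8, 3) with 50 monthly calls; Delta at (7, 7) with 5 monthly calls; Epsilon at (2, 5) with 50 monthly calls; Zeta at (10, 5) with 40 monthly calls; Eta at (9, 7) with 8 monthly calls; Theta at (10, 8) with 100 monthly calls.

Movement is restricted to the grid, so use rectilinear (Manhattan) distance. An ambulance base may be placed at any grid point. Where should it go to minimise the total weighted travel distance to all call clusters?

Manhattan distance separates: Σwᵢ(|x−xᵢ|+|y−yᵢ|) = Σwᵢ|x−xᵢ| + Σwᵢ|y−yᵢ|, so x and y are optimised independently as 1-D weighted medians.
Total weight W = 413; half = 206.5.
x-coordinate, sorted with cumulative weight:
  x=2 (Epsilon, w=50) cum 50
  x=3 (Alpha, w=35) cum 85
  x=3 (Beta, w=125) cum 210  ← median
  x=7 (Delta, w=5) cum 215
  x=8 (Gamma, w=50) cum 265
  x=9 (Eta, w=8) cum 273
  x=10 (Zeta, w=40) cum 313
  x=10 (Theta, w=100) cum 413
⇒ x* = 3
y-coordinate, sorted with cumulative weight:
  y=3 (Gamma, w=50) cum 50
  y=4 (Alpha, w=35) cum 85
  y=5 (Beta, w=125) cum 210  ← median
  y=5 (Epsilon, w=50) cum 260
  y=5 (Zeta, w=40) cum 300
  y=7 (Delta, w=5) cum 305
  y=7 (Eta, w=8) cum 313
  y=8 (Theta, w=100) cum 413
⇒ y* = 5

(3, 5)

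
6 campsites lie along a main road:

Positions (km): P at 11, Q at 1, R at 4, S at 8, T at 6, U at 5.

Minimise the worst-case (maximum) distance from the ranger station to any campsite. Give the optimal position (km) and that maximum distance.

location 6, max distance 5

The 1-center on a line is the midpoint of the two extreme points: leftmost at 1, rightmost at 11.
Optimal location = (1 + 11)/2 = 6; maximum distance = (11 − 1)/2 = 5.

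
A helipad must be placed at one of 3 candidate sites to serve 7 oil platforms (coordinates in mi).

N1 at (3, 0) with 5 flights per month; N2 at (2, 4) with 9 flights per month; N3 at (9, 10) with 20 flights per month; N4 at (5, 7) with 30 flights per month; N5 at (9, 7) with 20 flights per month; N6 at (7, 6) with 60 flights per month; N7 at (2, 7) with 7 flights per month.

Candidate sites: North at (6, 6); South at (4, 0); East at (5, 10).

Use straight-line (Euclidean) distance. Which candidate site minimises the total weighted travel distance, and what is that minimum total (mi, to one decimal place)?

Total weighted distance at each candidate:
  North (6, 6): total = 368.3
  South (4, 0): total = 1106.5
  East (5, 10): total = 679.4
Minimum is at North with total 368.3 mi.

North, total 368.3 mi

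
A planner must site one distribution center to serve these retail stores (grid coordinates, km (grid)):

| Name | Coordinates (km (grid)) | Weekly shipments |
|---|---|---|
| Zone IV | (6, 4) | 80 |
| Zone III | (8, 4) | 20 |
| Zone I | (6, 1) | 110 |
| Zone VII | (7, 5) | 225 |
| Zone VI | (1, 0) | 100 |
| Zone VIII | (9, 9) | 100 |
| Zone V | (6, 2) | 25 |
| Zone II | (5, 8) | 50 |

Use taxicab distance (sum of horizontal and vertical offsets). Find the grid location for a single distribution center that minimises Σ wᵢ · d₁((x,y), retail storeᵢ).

Manhattan distance separates: Σwᵢ(|x−xᵢ|+|y−yᵢ|) = Σwᵢ|x−xᵢ| + Σwᵢ|y−yᵢ|, so x and y are optimised independently as 1-D weighted medians.
Total weight W = 710; half = 355.
x-coordinate, sorted with cumulative weight:
  x=1 (Zone VI, w=100) cum 100
  x=5 (Zone II, w=50) cum 150
  x=6 (Zone IV, w=80) cum 230
  x=6 (Zone I, w=110) cum 340
  x=6 (Zone V, w=25) cum 365  ← median
  x=7 (Zone VII, w=225) cum 590
  x=8 (Zone III, w=20) cum 610
  x=9 (Zone VIII, w=100) cum 710
⇒ x* = 6
y-coordinate, sorted with cumulative weight:
  y=0 (Zone VI, w=100) cum 100
  y=1 (Zone I, w=110) cum 210
  y=2 (Zone V, w=25) cum 235
  y=4 (Zone IV, w=80) cum 315
  y=4 (Zone III, w=20) cum 335
  y=5 (Zone VII, w=225) cum 560  ← median
  y=8 (Zone II, w=50) cum 610
  y=9 (Zone VIII, w=100) cum 710
⇒ y* = 5

(6, 5)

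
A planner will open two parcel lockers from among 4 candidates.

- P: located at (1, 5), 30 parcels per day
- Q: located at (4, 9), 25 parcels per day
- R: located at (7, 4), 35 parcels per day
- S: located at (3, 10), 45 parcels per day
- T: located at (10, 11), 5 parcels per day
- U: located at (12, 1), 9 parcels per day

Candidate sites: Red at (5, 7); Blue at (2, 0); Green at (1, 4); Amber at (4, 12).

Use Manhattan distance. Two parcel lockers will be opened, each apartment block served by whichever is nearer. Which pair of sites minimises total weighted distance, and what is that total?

Evaluate every pair (each demand assigned to the nearer of the two):
  {Green, Amber}: total = 611
  {Red, Green}: total = 667
  {Red, Amber}: total = 717
  {Red, Blue}: total = 799
  {Blue, Amber}: total = 839
  {Blue, Green}: total = 979
Best pair: {Green, Amber} with total 611.

{Green, Amber}, total 611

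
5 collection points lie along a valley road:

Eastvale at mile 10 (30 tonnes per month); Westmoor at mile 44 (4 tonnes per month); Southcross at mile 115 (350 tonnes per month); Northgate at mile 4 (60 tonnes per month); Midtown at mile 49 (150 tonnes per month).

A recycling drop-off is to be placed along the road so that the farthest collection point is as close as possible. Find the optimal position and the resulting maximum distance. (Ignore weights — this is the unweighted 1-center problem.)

location 59.5, max distance 55.5

The 1-center on a line is the midpoint of the two extreme points: leftmost at 4, rightmost at 115.
Optimal location = (4 + 115)/2 = 59.5; maximum distance = (115 − 4)/2 = 55.5.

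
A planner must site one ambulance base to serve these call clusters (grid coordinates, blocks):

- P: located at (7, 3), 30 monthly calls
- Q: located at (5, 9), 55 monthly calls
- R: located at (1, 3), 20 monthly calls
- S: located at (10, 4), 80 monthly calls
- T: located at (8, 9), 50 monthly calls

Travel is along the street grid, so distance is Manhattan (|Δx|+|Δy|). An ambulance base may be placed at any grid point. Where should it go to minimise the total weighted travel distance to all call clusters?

Manhattan distance separates: Σwᵢ(|x−xᵢ|+|y−yᵢ|) = Σwᵢ|x−xᵢ| + Σwᵢ|y−yᵢ|, so x and y are optimised independently as 1-D weighted medians.
Total weight W = 235; half = 117.5.
x-coordinate, sorted with cumulative weight:
  x=1 (R, w=20) cum 20
  x=5 (Q, w=55) cum 75
  x=7 (P, w=30) cum 105
  x=8 (T, w=50) cum 155  ← median
  x=10 (S, w=80) cum 235
⇒ x* = 8
y-coordinate, sorted with cumulative weight:
  y=3 (P, w=30) cum 30
  y=3 (R, w=20) cum 50
  y=4 (S, w=80) cum 130  ← median
  y=9 (Q, w=55) cum 185
  y=9 (T, w=50) cum 235
⇒ y* = 4

(8, 4)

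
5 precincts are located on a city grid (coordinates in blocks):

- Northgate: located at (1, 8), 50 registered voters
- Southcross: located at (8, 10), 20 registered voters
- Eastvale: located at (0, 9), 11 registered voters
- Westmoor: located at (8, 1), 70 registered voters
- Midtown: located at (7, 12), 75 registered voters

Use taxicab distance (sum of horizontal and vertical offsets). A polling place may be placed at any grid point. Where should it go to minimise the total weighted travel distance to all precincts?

Manhattan distance separates: Σwᵢ(|x−xᵢ|+|y−yᵢ|) = Σwᵢ|x−xᵢ| + Σwᵢ|y−yᵢ|, so x and y are optimised independently as 1-D weighted medians.
Total weight W = 226; half = 113.
x-coordinate, sorted with cumulative weight:
  x=0 (Eastvale, w=11) cum 11
  x=1 (Northgate, w=50) cum 61
  x=7 (Midtown, w=75) cum 136  ← median
  x=8 (Southcross, w=20) cum 156
  x=8 (Westmoor, w=70) cum 226
⇒ x* = 7
y-coordinate, sorted with cumulative weight:
  y=1 (Westmoor, w=70) cum 70
  y=8 (Northgate, w=50) cum 120  ← median
  y=9 (Eastvale, w=11) cum 131
  y=10 (Southcross, w=20) cum 151
  y=12 (Midtown, w=75) cum 226
⇒ y* = 8

(7, 8)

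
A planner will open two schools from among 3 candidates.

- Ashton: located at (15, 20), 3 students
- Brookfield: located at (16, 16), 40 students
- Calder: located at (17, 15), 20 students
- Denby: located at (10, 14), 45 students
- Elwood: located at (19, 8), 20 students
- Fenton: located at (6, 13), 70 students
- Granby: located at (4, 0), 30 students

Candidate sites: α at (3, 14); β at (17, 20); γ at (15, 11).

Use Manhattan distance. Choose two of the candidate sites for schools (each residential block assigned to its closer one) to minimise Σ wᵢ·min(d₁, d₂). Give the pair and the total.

{α, γ}, total 1572

Evaluate every pair (each demand assigned to the nearer of the two):
  {α, γ}: total = 1572
  {α, β}: total = 1631
  {β, γ}: total = 2236
Best pair: {α, γ} with total 1572.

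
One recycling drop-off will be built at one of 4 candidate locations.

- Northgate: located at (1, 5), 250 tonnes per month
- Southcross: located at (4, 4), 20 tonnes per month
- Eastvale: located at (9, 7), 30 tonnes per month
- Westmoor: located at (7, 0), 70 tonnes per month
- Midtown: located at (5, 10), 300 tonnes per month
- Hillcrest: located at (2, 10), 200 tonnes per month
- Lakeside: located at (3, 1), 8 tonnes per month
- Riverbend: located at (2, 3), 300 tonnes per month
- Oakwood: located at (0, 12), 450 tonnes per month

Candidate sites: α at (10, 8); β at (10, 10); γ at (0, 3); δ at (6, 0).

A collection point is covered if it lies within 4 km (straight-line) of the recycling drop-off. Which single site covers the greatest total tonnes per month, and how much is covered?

γ, covering 558

Coverage radius r = 4 km; a point is covered iff (Δx)²+(Δy)² ≤ 4² = 16.
  α (10, 8): covers {Eastvale} → 30
  β (10, 10): covers {Eastvale} → 30
  γ (0, 3): covers {Northgate, Lakeside, Riverbend} → 558
  δ (6, 0): covers {Westmoor, Lakeside} → 78
Maximum coverage at γ: 558 tonnes per month.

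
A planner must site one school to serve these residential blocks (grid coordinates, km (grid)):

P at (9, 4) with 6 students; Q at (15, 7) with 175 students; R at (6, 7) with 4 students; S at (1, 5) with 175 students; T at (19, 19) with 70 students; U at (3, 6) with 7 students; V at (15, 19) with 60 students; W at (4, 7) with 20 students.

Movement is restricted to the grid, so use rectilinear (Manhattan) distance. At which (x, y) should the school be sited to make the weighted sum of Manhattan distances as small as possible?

(15, 7)

Manhattan distance separates: Σwᵢ(|x−xᵢ|+|y−yᵢ|) = Σwᵢ|x−xᵢ| + Σwᵢ|y−yᵢ|, so x and y are optimised independently as 1-D weighted medians.
Total weight W = 517; half = 258.5.
x-coordinate, sorted with cumulative weight:
  x=1 (S, w=175) cum 175
  x=3 (U, w=7) cum 182
  x=4 (W, w=20) cum 202
  x=6 (R, w=4) cum 206
  x=9 (P, w=6) cum 212
  x=15 (Q, w=175) cum 387  ← median
  x=15 (V, w=60) cum 447
  x=19 (T, w=70) cum 517
⇒ x* = 15
y-coordinate, sorted with cumulative weight:
  y=4 (P, w=6) cum 6
  y=5 (S, w=175) cum 181
  y=6 (U, w=7) cum 188
  y=7 (Q, w=175) cum 363  ← median
  y=7 (R, w=4) cum 367
  y=7 (W, w=20) cum 387
  y=19 (T, w=70) cum 457
  y=19 (V, w=60) cum 517
⇒ y* = 7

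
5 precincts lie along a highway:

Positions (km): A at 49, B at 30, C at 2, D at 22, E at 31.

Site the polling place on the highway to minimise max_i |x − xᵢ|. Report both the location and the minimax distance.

The 1-center on a line is the midpoint of the two extreme points: leftmost at 2, rightmost at 49.
Optimal location = (2 + 49)/2 = 25.5; maximum distance = (49 − 2)/2 = 23.5.

location 25.5, max distance 23.5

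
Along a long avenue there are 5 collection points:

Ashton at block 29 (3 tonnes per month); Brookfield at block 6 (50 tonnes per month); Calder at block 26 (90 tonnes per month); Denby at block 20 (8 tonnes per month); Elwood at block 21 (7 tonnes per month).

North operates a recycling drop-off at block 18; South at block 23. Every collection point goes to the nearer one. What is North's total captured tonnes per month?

The indifferent point is the midpoint (18+23)/2 = 20.5; collection points left of it (closer to North at 18) go to North, those right go to South.
  Brookfield at 6 (w=50) → North
  Denby at 20 (w=8) → North
  Elwood at 21 (w=7) → South
  Calder at 26 (w=90) → South
  Ashton at 29 (w=3) → South
North captures 58; South captures 100.

58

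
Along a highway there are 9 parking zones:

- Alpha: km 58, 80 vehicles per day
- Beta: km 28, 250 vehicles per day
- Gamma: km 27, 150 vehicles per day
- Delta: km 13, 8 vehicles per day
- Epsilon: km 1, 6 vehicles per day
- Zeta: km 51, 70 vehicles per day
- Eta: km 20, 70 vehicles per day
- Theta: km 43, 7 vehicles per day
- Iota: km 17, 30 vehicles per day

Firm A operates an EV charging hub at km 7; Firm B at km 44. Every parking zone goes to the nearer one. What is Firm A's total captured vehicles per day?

114

The indifferent point is the midpoint (7+44)/2 = 25.5; parking zones left of it (closer to Firm A at 7) go to Firm A, those right go to Firm B.
  Epsilon at 1 (w=6) → Firm A
  Delta at 13 (w=8) → Firm A
  Iota at 17 (w=30) → Firm A
  Eta at 20 (w=70) → Firm A
  Gamma at 27 (w=150) → Firm B
  Beta at 28 (w=250) → Firm B
  Theta at 43 (w=7) → Firm B
  Zeta at 51 (w=70) → Firm B
  Alpha at 58 (w=80) → Firm B
Firm A captures 114; Firm B captures 557.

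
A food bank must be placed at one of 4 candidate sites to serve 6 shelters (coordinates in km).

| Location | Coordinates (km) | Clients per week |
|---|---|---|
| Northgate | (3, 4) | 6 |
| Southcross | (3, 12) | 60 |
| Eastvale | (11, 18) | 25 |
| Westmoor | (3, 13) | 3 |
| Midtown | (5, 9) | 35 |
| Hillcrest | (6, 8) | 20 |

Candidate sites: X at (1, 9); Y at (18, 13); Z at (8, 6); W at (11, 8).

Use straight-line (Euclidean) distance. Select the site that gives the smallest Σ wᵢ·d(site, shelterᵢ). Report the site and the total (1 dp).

X, total 840.4 km

Total weighted distance at each candidate:
  X (1, 9): total = 840.4
  Y (18, 13): total = 2003.1
  Z (8, 6): total = 1041.0
  W (11, 8): total = 1181.5
Minimum is at X with total 840.4 km.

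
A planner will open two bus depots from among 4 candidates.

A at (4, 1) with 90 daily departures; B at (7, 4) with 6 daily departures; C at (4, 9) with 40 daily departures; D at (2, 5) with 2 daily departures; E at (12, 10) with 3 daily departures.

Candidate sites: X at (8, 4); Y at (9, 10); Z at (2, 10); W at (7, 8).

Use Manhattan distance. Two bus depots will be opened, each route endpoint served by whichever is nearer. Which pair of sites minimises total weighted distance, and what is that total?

Evaluate every pair (each demand assigned to the nearer of the two):
  {X, Z}: total = 796
  {X, W}: total = 831
  {X, Y}: total = 899
  {Z, W}: total = 1075
  {Y, W}: total = 1109
  {Y, Z}: total = 1177
Best pair: {X, Z} with total 796.

{X, Z}, total 796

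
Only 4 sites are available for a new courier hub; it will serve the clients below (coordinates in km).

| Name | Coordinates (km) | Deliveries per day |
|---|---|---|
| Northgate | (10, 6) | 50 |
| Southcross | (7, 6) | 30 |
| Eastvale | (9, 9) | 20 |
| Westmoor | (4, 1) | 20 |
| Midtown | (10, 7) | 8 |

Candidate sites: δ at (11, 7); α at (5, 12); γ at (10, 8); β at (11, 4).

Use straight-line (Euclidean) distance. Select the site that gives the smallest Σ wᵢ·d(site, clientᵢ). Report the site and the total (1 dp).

Total weighted distance at each candidate:
  δ (11, 7): total = 443.4
  α (5, 12): total = 957.7
  γ (10, 8): total = 428.8
  β (11, 4): total = 531.3
Minimum is at γ with total 428.8 km.

γ, total 428.8 km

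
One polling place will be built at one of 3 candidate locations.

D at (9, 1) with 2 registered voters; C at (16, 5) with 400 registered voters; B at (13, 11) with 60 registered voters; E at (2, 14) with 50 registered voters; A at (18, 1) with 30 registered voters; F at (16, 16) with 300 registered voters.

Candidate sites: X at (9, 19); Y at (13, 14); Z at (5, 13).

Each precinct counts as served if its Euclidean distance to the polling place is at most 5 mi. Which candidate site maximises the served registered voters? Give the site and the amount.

Coverage radius r = 5 mi; a point is covered iff (Δx)²+(Δy)² ≤ 5² = 25.
  X (9, 19): covers {none} → 0
  Y (13, 14): covers {B, F} → 360
  Z (5, 13): covers {E} → 50
Maximum coverage at Y: 360 registered voters.

Y, covering 360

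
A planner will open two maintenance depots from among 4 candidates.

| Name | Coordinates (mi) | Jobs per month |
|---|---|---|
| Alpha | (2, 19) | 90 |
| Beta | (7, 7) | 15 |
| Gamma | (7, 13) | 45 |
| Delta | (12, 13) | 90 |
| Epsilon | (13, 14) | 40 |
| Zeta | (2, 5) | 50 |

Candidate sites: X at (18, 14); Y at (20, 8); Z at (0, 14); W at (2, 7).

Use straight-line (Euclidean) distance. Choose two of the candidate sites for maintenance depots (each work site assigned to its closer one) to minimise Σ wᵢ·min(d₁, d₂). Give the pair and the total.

Evaluate every pair (each demand assigned to the nearer of the two):
  {X, Z}: total = 2159.8
  {X, W}: total = 2353.9
  {Z, W}: total = 2547.4
  {Y, Z}: total = 2630.2
  {Y, W}: total = 2824.3
  {X, Y}: total = 3861.2
Best pair: {X, Z} with total 2159.8.

{X, Z}, total 2159.8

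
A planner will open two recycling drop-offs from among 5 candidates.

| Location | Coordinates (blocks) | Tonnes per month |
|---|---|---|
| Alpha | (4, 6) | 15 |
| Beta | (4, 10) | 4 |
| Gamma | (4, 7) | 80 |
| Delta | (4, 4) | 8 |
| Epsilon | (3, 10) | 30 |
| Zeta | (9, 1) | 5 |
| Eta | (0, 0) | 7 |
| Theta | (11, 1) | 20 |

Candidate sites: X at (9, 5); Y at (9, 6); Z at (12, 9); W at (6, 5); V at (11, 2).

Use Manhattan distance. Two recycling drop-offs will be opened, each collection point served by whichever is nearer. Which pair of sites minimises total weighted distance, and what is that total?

{W, V}, total 769

Evaluate every pair (each demand assigned to the nearer of the two):
  {W, V}: total = 769
  {X, W}: total = 874
  {Y, W}: total = 899
  {Z, W}: total = 949
  {Y, V}: total = 1073
  {X, Y}: total = 1177
  {X, V}: total = 1194
  {Y, Z}: total = 1217
  {X, Z}: total = 1272
  {Z, V}: total = 1499
Best pair: {W, V} with total 769.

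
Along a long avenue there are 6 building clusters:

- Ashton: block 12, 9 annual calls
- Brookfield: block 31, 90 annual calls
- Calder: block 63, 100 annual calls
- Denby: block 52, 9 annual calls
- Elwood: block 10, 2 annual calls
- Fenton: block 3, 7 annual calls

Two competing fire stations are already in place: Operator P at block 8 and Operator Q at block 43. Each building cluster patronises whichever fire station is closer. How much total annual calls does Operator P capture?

The indifferent point is the midpoint (8+43)/2 = 25.5; building clusters left of it (closer to Operator P at 8) go to Operator P, those right go to Operator Q.
  Fenton at 3 (w=7) → Operator P
  Elwood at 10 (w=2) → Operator P
  Ashton at 12 (w=9) → Operator P
  Brookfield at 31 (w=90) → Operator Q
  Denby at 52 (w=9) → Operator Q
  Calder at 63 (w=100) → Operator Q
Operator P captures 18; Operator Q captures 199.

18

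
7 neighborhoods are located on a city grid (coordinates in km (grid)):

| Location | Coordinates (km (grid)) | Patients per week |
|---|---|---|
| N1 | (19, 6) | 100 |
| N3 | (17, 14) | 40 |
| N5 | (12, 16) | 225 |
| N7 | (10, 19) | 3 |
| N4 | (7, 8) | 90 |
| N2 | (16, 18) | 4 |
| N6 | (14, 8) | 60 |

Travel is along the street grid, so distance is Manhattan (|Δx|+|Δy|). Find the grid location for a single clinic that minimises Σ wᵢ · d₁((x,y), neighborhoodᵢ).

Manhattan distance separates: Σwᵢ(|x−xᵢ|+|y−yᵢ|) = Σwᵢ|x−xᵢ| + Σwᵢ|y−yᵢ|, so x and y are optimised independently as 1-D weighted medians.
Total weight W = 522; half = 261.
x-coordinate, sorted with cumulative weight:
  x=7 (N4, w=90) cum 90
  x=10 (N7, w=3) cum 93
  x=12 (N5, w=225) cum 318  ← median
  x=14 (N6, w=60) cum 378
  x=16 (N2, w=4) cum 382
  x=17 (N3, w=40) cum 422
  x=19 (N1, w=100) cum 522
⇒ x* = 12
y-coordinate, sorted with cumulative weight:
  y=6 (N1, w=100) cum 100
  y=8 (N4, w=90) cum 190
  y=8 (N6, w=60) cum 250
  y=14 (N3, w=40) cum 290  ← median
  y=16 (N5, w=225) cum 515
  y=18 (N2, w=4) cum 519
  y=19 (N7, w=3) cum 522
⇒ y* = 14

(12, 14)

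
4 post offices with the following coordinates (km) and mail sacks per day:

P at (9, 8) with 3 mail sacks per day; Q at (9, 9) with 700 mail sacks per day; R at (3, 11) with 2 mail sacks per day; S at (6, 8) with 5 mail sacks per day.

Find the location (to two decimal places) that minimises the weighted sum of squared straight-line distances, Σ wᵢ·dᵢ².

(8.96, 8.99)

The minimiser of Σwᵢ‖p−pᵢ‖² is the weighted centroid p* = (Σwᵢpᵢ)/(Σwᵢ).
Σwᵢ = 710.
Σwᵢxᵢ = 3·9 + 700·9 + 2·3 + 5·6 = 6363.
Σwᵢyᵢ = 3·8 + 700·9 + 2·11 + 5·8 = 6386.
x* = 6363/710 = 8.96, y* = 6386/710 = 8.99.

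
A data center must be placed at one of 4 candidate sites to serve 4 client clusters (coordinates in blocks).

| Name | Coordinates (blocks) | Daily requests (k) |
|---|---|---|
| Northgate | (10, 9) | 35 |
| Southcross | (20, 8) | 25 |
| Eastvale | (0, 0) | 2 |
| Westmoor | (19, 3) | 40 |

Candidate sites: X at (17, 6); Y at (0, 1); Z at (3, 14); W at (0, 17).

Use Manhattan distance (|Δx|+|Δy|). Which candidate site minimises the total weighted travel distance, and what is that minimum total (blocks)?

Total weighted distance at each candidate:
  X (17, 6): total = 721
  Y (0, 1): total = 2147
  Z (3, 14): total = 2109
  W (0, 17): total = 2709
Minimum is at X with total 721 blocks.

X, total 721 blocks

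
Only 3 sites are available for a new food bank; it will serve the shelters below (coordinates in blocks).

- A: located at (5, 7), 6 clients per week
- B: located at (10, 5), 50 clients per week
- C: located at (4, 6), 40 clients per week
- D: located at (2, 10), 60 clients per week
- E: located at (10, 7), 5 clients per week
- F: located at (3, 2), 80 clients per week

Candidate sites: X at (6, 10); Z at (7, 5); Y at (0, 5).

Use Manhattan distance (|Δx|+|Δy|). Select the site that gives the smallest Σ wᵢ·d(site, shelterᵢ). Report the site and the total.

Total weighted distance at each candidate:
  X (6, 10): total = 1869
  Z (7, 5): total = 1519
  Y (0, 5): total = 1702
Minimum is at Z with total 1519 blocks.

Z, total 1519 blocks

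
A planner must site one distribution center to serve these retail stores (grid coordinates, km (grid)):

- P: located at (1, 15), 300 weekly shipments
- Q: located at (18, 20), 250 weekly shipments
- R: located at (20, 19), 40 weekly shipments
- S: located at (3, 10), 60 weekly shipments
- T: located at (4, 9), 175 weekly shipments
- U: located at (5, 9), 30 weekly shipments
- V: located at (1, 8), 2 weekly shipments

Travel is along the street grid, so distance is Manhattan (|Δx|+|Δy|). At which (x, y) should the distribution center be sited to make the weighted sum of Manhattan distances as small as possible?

(4, 15)

Manhattan distance separates: Σwᵢ(|x−xᵢ|+|y−yᵢ|) = Σwᵢ|x−xᵢ| + Σwᵢ|y−yᵢ|, so x and y are optimised independently as 1-D weighted medians.
Total weight W = 857; half = 428.5.
x-coordinate, sorted with cumulative weight:
  x=1 (P, w=300) cum 300
  x=1 (V, w=2) cum 302
  x=3 (S, w=60) cum 362
  x=4 (T, w=175) cum 537  ← median
  x=5 (U, w=30) cum 567
  x=18 (Q, w=250) cum 817
  x=20 (R, w=40) cum 857
⇒ x* = 4
y-coordinate, sorted with cumulative weight:
  y=8 (V, w=2) cum 2
  y=9 (T, w=175) cum 177
  y=9 (U, w=30) cum 207
  y=10 (S, w=60) cum 267
  y=15 (P, w=300) cum 567  ← median
  y=19 (R, w=40) cum 607
  y=20 (Q, w=250) cum 857
⇒ y* = 15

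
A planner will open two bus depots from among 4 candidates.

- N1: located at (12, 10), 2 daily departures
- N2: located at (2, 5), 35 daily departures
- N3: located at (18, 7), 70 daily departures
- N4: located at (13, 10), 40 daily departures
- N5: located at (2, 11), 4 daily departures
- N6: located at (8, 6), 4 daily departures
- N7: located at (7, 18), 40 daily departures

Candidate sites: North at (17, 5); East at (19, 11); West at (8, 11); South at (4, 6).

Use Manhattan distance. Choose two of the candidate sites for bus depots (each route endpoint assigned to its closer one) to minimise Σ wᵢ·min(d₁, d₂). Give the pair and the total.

{North, West}, total 1244

Evaluate every pair (each demand assigned to the nearer of the two):
  {North, West}: total = 1244
  {North, South}: total = 1339
  {East, West}: total = 1384
  {East, South}: total = 1395
  {West, South}: total = 1695
  {North, East}: total = 1899
Best pair: {North, West} with total 1244.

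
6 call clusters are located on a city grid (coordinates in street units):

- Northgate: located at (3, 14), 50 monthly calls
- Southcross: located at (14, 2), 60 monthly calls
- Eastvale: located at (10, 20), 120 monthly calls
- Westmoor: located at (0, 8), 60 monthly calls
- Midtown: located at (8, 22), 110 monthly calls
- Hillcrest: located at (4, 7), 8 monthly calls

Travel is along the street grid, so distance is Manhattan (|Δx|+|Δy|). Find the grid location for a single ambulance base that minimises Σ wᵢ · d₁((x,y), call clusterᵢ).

(8, 20)

Manhattan distance separates: Σwᵢ(|x−xᵢ|+|y−yᵢ|) = Σwᵢ|x−xᵢ| + Σwᵢ|y−yᵢ|, so x and y are optimised independently as 1-D weighted medians.
Total weight W = 408; half = 204.
x-coordinate, sorted with cumulative weight:
  x=0 (Westmoor, w=60) cum 60
  x=3 (Northgate, w=50) cum 110
  x=4 (Hillcrest, w=8) cum 118
  x=8 (Midtown, w=110) cum 228  ← median
  x=10 (Eastvale, w=120) cum 348
  x=14 (Southcross, w=60) cum 408
⇒ x* = 8
y-coordinate, sorted with cumulative weight:
  y=2 (Southcross, w=60) cum 60
  y=7 (Hillcrest, w=8) cum 68
  y=8 (Westmoor, w=60) cum 128
  y=14 (Northgate, w=50) cum 178
  y=20 (Eastvale, w=120) cum 298  ← median
  y=22 (Midtown, w=110) cum 408
⇒ y* = 20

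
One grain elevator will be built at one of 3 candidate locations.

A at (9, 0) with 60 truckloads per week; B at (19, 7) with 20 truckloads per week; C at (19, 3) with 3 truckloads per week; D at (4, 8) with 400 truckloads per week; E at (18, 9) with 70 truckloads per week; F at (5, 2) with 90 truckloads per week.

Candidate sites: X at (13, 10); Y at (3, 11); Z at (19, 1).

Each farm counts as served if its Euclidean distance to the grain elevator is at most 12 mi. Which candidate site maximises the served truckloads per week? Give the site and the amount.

Coverage radius r = 12 mi; a point is covered iff (Δx)²+(Δy)² ≤ 12² = 144.
  X (13, 10): covers {A, B, C, D, E, F} → 643
  Y (3, 11): covers {D, F} → 490
  Z (19, 1): covers {A, B, C, E} → 153
Maximum coverage at X: 643 truckloads per week.

X, covering 643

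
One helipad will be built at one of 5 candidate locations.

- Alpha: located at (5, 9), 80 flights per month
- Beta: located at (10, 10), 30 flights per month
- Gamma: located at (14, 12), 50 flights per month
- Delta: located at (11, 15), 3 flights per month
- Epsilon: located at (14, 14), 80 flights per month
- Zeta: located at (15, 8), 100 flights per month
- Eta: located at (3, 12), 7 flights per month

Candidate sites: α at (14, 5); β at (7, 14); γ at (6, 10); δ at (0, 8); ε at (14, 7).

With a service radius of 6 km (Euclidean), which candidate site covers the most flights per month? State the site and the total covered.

Coverage radius r = 6 km; a point is covered iff (Δx)²+(Δy)² ≤ 6² = 36.
  α (14, 5): covers {Zeta} → 100
  β (7, 14): covers {Alpha, Beta, Delta, Eta} → 120
  γ (6, 10): covers {Alpha, Beta, Eta} → 117
  δ (0, 8): covers {Alpha, Eta} → 87
  ε (14, 7): covers {Beta, Gamma, Zeta} → 180
Maximum coverage at ε: 180 flights per month.

ε, covering 180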